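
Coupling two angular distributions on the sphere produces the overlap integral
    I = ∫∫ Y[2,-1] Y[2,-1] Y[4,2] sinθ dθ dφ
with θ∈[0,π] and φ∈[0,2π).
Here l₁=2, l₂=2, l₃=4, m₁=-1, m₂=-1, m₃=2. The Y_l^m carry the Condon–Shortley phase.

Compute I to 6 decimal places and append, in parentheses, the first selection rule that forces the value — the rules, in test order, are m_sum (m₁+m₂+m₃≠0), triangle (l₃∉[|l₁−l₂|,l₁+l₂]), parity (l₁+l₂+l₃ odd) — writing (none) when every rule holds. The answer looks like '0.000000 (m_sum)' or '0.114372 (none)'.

0.254875 (none)

Rules hold: Σm=0, L=8 even, 0≤4≤4.
N = 5·5·9 = 225
Δ = 0!·4!·4!/9! = 1/630
Racah Σ t=0..0: t=0:+1/16 = 1/16
⇒ 3j(2 2 4; 0 0 0)² = 2/35, sgn +1
Racah Σ t=0..0: t=0:+1/36 = 1/36
⇒ 3j(2 2 4; -1 -1 2)² = 4/63, sgn +1
4πI² = N·(3j₀)²·(3jₘ)² = 40/49
I = +1·√(0.816327/4π) = 0.25487487
No selection rule forces the value: the integral is nonzero (none).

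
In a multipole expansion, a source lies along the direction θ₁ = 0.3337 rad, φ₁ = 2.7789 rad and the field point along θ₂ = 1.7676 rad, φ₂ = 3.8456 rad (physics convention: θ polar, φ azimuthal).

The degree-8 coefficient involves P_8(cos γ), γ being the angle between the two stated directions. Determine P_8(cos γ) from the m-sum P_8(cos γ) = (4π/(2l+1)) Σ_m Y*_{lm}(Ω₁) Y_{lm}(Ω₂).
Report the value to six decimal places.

0.264857

Addition theorem: P_8(cos γ) = (4π/17) Σ_m Y*_{lm}(Ω₁) Y_{lm}(Ω₂), m = −8…8:
  term(m=-8) = -0.00002 - 0.00002j   from Y*(Ω₁)=-0.00007 - 0.00002j, Y(Ω₂)=0.35078 + 0.26729j
  term(m=-7) = -0.00010 + 0.00026j   from Y*(Ω₁)=0.00065 + 0.00045j, Y(Ω₂)=0.07527 + 0.34357j
  term(m=-6) = -0.00082 + 0.00010j   from Y*(Ω₁)=-0.00328 - 0.00474j, Y(Ω₂)=0.06701 - 0.12612j
  term(m=-5) = 0.00613 + 0.00857j   from Y*(Ω₁)=0.00723 + 0.02921j, Y(Ω₂)=0.32522 - 0.12931j
  term(m=-4) = -0.00157 + 0.00328j   from Y*(Ω₁)=0.01380 - 0.11439j, Y(Ω₂)=-0.02992 - 0.01010j
  term(m=-3) = 0.10458 - 0.00613j   from Y*(Ω₁)=-0.14633 + 0.27922j, Y(Ω₂)=-0.17121 - 0.28483j
  term(m=-2) = -0.00564 - 0.00894j   from Y*(Ω₁)=0.42032 - 0.37267j, Y(Ω₂)=0.00305 - 0.01857j
  term(m=-1) = 0.07263 - 0.13167j   from Y*(Ω₁)=-0.43812 + 0.16626j, Y(Ω₂)=-0.24460 + 0.20771j
  term(m=+0) = 0.00791 + 0.00000j   from Y*(Ω₁)=-0.23527 + 0.00000j, Y(Ω₂)=-0.03364 + 0.00000j
  term(m=+1) = 0.07263 + 0.13167j   from Y*(Ω₁)=0.43812 + 0.16626j, Y(Ω₂)=0.24460 + 0.20771j
  term(m=+2) = -0.00564 + 0.00894j   from Y*(Ω₁)=0.42032 + 0.37267j, Y(Ω₂)=0.00305 + 0.01857j
  term(m=+3) = 0.10458 + 0.00613j   from Y*(Ω₁)=0.14633 + 0.27922j, Y(Ω₂)=0.17121 - 0.28483j
  term(m=+4) = -0.00157 - 0.00328j   from Y*(Ω₁)=0.01380 + 0.11439j, Y(Ω₂)=-0.02992 + 0.01010j
  term(m=+5) = 0.00613 - 0.00857j   from Y*(Ω₁)=-0.00723 + 0.02921j, Y(Ω₂)=-0.32522 - 0.12931j
  term(m=+6) = -0.00082 - 0.00010j   from Y*(Ω₁)=-0.00328 + 0.00474j, Y(Ω₂)=0.06701 + 0.12612j
  term(m=+7) = -0.00010 - 0.00026j   from Y*(Ω₁)=-0.00065 + 0.00045j, Y(Ω₂)=-0.07527 + 0.34357j
  term(m=+8) = -0.00002 + 0.00002j   from Y*(Ω₁)=-0.00007 + 0.00002j, Y(Ω₂)=0.35078 - 0.26729j
Accumulated sum 0.35830 - 0.00000j; after 4π/(2l+1) scaling, 0.26486 - 0.00000j ⇒ P_8 = 0.264857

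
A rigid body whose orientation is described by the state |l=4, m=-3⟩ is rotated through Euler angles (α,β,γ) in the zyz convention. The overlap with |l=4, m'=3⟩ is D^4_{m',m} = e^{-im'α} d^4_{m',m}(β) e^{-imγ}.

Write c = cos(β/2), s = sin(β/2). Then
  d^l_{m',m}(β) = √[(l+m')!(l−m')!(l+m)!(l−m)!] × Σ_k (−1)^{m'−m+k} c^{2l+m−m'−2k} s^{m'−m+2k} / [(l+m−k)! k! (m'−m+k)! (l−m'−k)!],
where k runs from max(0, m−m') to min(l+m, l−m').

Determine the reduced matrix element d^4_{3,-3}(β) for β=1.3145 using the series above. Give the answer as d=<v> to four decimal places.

d=0.2087

d^4_{3,-3}(β=1.3145) via the finite sum:
Half-angle: c=0.791675, s=0.610942. N=√(5040·1·1·5040)=5040.000000
The bounds max(0,m−m')=0 and min(l+m,l−m')=1 give 2 terms
  k=0: (−1)^6·5040.0000/(720)·0.7917^2·0.6109^6 = +0.228135
  k=1: (−1)^7·5040.0000/(5040)·0.7917^0·0.6109^8 = -0.019409
d^4_{3,-3}(1.3145) = +0.228135 -0.019409 = +0.208726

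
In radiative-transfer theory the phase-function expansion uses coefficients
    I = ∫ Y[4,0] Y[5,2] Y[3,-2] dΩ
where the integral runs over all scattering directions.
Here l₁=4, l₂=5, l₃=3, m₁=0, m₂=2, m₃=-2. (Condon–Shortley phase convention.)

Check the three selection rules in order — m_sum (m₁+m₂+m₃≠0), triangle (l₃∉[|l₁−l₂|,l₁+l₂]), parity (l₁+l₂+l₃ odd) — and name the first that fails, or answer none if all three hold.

none

azimuthal sum: 0 + 2 − 2 = 0  ✓
1 ≤ 3 ≤ 9 (triangle on l)  ✓
L = 4 + 5 + 3 = 12 (even)  ✓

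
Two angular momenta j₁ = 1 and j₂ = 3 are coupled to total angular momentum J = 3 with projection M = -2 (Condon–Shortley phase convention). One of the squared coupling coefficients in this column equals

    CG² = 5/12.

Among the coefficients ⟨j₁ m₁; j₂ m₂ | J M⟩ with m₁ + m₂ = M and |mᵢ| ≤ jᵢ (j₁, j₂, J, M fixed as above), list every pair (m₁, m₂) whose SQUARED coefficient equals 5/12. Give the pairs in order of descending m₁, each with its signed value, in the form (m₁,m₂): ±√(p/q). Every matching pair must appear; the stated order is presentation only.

(-1,-1): −√(5/12)

Admissible pairs with m₁+m₂ = M = -2: (-1,-1), (0,-2), (1,-3)
  (m₁,m₂)=(1,-3): CG² = 1/4, CG = +√(1/4)
  (m₁,m₂)=(0,-2): CG² = 1/3, CG = +√(1/3)
  (m₁,m₂)=(-1,-1): CG² = 5/12, CG = −√(5/12)   ← matches the target
Pairs with CG² = 5/12: (-1,-1): −√(5/12)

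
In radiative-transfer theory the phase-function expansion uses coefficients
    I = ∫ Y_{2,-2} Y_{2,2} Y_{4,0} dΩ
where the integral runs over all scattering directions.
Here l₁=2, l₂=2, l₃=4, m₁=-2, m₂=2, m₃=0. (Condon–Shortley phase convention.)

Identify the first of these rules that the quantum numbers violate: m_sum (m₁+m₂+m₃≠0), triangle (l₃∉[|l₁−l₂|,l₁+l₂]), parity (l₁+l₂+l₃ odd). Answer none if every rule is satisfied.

none

azimuthal sum: -2 + 2 + 0 = 0  ✓
0 ≤ 4 ≤ 4 (triangle on l)  ✓
L = 2 + 2 + 4 = 8 (even)  ✓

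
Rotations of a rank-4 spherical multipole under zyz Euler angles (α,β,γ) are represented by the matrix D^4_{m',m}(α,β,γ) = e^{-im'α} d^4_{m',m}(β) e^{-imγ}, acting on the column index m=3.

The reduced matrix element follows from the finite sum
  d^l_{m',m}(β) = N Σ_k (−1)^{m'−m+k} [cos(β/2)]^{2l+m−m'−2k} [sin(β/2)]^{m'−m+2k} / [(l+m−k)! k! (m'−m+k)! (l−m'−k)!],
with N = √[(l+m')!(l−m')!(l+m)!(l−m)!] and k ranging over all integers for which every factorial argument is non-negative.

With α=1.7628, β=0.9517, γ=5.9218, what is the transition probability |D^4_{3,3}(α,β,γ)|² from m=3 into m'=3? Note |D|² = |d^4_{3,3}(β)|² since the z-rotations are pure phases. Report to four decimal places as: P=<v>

Split into d^4_{3,3}(β=0.9517) × two z-phases.
c=cos(0.951700/2)=0.888904, s=sin(0.951700/2)=0.458094; N=√[5040·1·5040·1]=5040.000000
The bounds max(0,m−m')=0 and min(l+m,l−m')=1 give 2 terms
  k=0: (−1)^0·5040.0000/(5040)·0.8889^8·0.4581^0 = +0.389796
  k=1: (−1)^1·5040.0000/(720)·0.8889^6·0.4581^2 = -0.724662
d^4_{3,3}(0.9517) = +0.389796 -0.724662 = -0.334866
|D^4_{3,3}|² = |d^4_{3,3}(β)|² = (-0.334866)² = 0.112135 (the z-rotation phases have unit modulus)

P=0.1121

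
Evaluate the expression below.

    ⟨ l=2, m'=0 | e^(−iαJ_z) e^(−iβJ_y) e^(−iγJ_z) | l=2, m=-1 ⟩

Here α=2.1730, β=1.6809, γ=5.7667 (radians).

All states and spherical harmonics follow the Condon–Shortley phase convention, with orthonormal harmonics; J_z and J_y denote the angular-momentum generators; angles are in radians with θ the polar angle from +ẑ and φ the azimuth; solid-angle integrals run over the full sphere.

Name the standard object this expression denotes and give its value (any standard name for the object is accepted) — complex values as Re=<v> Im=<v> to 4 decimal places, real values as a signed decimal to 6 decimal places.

Wigner D-matrix element, Re=0.1163 Im=-0.0661

This is a Wigner D-matrix element — the rotation-matrix element ⟨l m'| R(α,β,γ) |l m⟩ in the angular-momentum basis.
First d^2_{0,-1}(β=1.6809), then the phase factors e^{-i(0)α} and e^{-i(-1)γ}:
Half-angle: c=0.667128, s=0.744943. N=√(2·2·1·6)=4.898979
The bounds max(0,m−m')=0 and min(l+m,l−m')=1 give 2 terms
  k=0: (−1)^1·4.8990/(2)·0.6671^3·0.7449^1 = -0.541783
  k=1: (−1)^2·4.8990/(2)·0.6671^1·0.7449^3 = +0.675545
d^2_{0,-1}(1.6809) = -0.541783 +0.675545 = +0.133762
D = (+1.000000+0.000000i)·(+0.133762)·(+0.869560-0.493827i) = +0.116314-0.066055i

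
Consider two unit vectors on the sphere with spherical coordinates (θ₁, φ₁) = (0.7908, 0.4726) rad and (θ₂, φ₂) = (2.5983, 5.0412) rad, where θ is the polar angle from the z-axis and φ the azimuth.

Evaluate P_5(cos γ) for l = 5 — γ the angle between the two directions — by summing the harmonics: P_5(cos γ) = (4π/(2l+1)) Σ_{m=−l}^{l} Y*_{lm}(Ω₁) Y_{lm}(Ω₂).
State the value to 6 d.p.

Expand P_5 via completeness: Σ_{m} conj(Y_{5,m}) at Ω₁ times Y_{5,m} at Ω₂ —
  m=-5: (-0.060000, 0.059189) × (0.017090, -0.001254) = (-0.000951, 0.001087)  (running Σ = (-0.000951, 0.001087))
  m=-4: (-0.082839, 0.250307) × (-0.022682, 0.086816) = (-0.019852, -0.012869)  (running Σ = (-0.020803, -0.011782))
  m=-3: (0.065379, 0.423985) × (-0.223025, -0.147514) = (0.047962, -0.104204)  (running Σ = (0.027159, -0.115986))
  m=-2: (0.170656, 0.236238) × (0.367684, -0.283963) = (0.129831, 0.038401)  (running Σ = (0.156990, -0.077585))
  m=-1: (-0.159593, -0.081591) × (0.107839, 0.316061) = (0.008577, -0.059240)  (running Σ = (0.165567, -0.136825))
  m=0: (-0.346295, -0.000000) × (0.246900, 0.000000) = (-0.085500, -0.000000)  (running Σ = (0.080067, -0.136825))
  m=1: (0.159593, -0.081591) × (-0.107839, 0.316061) = (0.008577, 0.059240)  (running Σ = (0.088644, -0.077585))
  m=2: (0.170656, -0.236238) × (0.367684, 0.283963) = (0.129831, -0.038401)  (running Σ = (0.218475, -0.115986))
  m=3: (-0.065379, 0.423985) × (0.223025, -0.147514) = (0.047962, 0.104204)  (running Σ = (0.266437, -0.011782))
  m=4: (-0.082839, -0.250307) × (-0.022682, -0.086816) = (-0.019852, 0.012869)  (running Σ = (0.246586, 0.001087))
  m=5: (0.060000, 0.059189) × (-0.017090, -0.001254) = (-0.000951, -0.001087)  (running Σ = (0.245634, -0.000000))
Σ over m = (0.245634, -0.000000); ×(4π/11) → (0.280612, -0.000000). Real part: 0.280612

0.280612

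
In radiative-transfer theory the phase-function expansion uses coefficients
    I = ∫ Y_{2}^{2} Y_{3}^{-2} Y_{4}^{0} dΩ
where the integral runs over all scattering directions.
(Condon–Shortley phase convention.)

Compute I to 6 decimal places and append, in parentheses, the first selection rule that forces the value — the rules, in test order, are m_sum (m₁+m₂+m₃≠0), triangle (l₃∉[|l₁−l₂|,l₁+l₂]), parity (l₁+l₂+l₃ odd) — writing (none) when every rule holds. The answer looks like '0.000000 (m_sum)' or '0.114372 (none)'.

Σlᵢ=9 odd — θ-integrand is odd under cosθ→−cosθ; I=0

0.000000 (parity)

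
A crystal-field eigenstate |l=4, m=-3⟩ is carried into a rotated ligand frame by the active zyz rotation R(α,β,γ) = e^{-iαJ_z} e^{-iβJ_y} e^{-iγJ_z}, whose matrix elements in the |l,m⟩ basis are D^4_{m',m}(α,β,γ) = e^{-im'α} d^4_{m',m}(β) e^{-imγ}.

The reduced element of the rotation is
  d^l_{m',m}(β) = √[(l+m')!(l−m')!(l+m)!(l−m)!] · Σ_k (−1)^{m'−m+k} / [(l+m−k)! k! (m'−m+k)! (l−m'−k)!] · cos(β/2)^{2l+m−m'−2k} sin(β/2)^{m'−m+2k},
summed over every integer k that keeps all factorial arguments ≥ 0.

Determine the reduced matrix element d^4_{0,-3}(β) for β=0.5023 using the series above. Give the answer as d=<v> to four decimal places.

d^4_{0,-3}(β=0.5023) via the finite sum:
Half-angle: c=0.968627, s=0.248518. N=√(24·24·1·5040)=1703.830978
The bounds max(0,m−m')=0 and min(l+m,l−m')=1 give 2 terms
  k=0: (−1)^3·1703.8310/(144)·0.9686^5·0.2485^3 = -0.154854
  k=1: (−1)^4·1703.8310/(144)·0.9686^3·0.2485^5 = +0.010194
d^4_{0,-3}(0.5023) = -0.154854 +0.010194 = -0.144660

d=-0.1447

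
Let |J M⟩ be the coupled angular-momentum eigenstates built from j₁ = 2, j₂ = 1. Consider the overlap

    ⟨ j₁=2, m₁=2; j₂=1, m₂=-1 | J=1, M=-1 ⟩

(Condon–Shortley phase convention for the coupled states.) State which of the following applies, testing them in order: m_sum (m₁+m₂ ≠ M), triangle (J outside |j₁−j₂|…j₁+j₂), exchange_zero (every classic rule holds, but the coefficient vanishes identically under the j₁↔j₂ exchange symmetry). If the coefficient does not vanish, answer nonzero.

m_sum

m-sum: m₁+m₂ = 2+(-1) = 1, M = -1  ✗ ⇒ coefficient is 0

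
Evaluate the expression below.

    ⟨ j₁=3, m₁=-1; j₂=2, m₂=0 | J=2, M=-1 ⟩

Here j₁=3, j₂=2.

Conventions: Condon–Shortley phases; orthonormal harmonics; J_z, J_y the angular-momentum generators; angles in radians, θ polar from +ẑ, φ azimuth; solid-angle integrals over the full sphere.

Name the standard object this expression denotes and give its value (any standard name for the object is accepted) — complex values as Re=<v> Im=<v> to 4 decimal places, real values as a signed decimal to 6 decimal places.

Clebsch–Gordan coefficient, +√(1/7) ≈ +0.377964

This is a Clebsch–Gordan (vector-coupling) coefficient.
√[5·3!3!1!/8! · 2!4!2!2!1!3!] = √(36/7)
  +(−1)^1/∏(1,2,3,1,0,0)! = -1/12  (running -1/12)
  +(−1)^2/∏(2,1,2,0,1,1)! = 1/4  (running 1/6)
⟨..|..⟩ = √(36/7)·(1/6) = +0.377964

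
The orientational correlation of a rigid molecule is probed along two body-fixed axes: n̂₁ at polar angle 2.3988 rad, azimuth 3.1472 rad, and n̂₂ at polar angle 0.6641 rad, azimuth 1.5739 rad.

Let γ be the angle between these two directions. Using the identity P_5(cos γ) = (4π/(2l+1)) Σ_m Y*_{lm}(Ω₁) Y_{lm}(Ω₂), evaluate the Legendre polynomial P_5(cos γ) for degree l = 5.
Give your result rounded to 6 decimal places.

0.105553

Summing Y*_{l m}(θ₁,φ₁)·Y_{l m}(θ₂,φ₂) over m ∈ [−5, 5]; prefactor 4π/(2·5+1) = 1.142397:
  m=-5: Y*=-0.065663-0.001841i  Y=-0.000641-0.041279i  product -0.000034+0.002712i
  m=-4: Y*=-0.226169-0.005074i  Y=+0.166784-0.002071i  product -0.037732-0.000378i
  m=-3: Y*=-0.415546-0.006991i  Y=+0.003455+0.371049i  product +0.001158-0.154212i
  m=-2: Y*=-0.358402-0.004020i  Y=-0.436176+0.002708i  product +0.156337+0.000783i
  m=-1: Y*=+0.089700+0.000503i  Y=-0.000241-0.077728i  product +0.000017-0.006972i
  m=+0: Y*=+0.381943-0.000000i  Y=-0.385132+0.000000i  product -0.147098+0.000000i
  m=+1: Y*=-0.089700+0.000503i  Y=+0.000241-0.077728i  product +0.000017+0.006972i
  m=+2: Y*=-0.358402+0.004020i  Y=-0.436176-0.002708i  product +0.156337-0.000783i
  m=+3: Y*=+0.415546-0.006991i  Y=-0.003455+0.371049i  product +0.001158+0.154212i
  m=+4: Y*=-0.226169+0.005074i  Y=+0.166784+0.002071i  product -0.037732+0.000378i
  m=+5: Y*=+0.065663-0.001841i  Y=+0.000641-0.041279i  product -0.000034-0.002712i
Σ over m = +0.092396+0.000000i; ×(4π/11) → +0.105553+0.000000i. Real part: 0.105553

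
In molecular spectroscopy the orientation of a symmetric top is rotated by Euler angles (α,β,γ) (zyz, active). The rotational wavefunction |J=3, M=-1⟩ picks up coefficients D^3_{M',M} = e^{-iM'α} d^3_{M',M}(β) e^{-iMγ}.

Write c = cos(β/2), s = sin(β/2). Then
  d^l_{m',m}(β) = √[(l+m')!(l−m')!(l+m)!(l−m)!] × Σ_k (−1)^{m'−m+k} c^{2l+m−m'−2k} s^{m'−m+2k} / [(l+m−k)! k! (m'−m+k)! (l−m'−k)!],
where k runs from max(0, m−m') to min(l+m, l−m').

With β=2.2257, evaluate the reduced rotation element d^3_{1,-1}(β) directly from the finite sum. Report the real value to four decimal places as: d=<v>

d^3_{1,-1}(β=2.2257) via the finite sum:
c=cos(2.225700/2)=0.442107, s=sin(2.225700/2)=0.896962; N=√[24·2·2·24]=48.000000
The bounds max(0,m−m')=0 and min(l+m,l−m')=2 give 3 terms
  k=0: (−1)^2·48.0000/(8)·0.4421^4·0.8970^2 = +0.184420
  k=1: (−1)^3·48.0000/(6)·0.4421^2·0.8970^4 = -1.012142
  k=2: (−1)^4·48.0000/(48)·0.4421^0·0.8970^6 = +0.520769
d^3_{1,-1}(2.2257) = +0.184420 -1.012142 +0.520769 = -0.306953

d=-0.3070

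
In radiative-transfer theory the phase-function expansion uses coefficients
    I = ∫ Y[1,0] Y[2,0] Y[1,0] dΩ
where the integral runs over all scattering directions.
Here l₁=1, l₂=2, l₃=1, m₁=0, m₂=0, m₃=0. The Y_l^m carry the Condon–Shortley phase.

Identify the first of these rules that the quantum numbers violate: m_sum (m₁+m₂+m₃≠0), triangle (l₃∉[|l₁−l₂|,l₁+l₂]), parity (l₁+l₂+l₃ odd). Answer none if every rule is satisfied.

none

m₁+m₂+m₃ = 0 + 0 + 0 = 0  ✓
triangle: |1−2|=1 ≤ l₃=1 ≤ 1+2=3  ✓
parity: l₁+l₂+l₃ = 4 is even  ✓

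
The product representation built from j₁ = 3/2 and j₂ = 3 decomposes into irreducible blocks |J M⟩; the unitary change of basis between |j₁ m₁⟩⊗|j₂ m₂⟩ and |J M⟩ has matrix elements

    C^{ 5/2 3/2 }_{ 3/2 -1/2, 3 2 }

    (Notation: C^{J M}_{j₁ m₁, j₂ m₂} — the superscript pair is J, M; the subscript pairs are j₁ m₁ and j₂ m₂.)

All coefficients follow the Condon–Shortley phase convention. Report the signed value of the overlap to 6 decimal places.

j₁+j₂−J=2  J+j₁−j₂=1  J−j₁+j₂=4  j₁+j₂+J+1=8
(j₁±m₁, j₂±m₂, J±M) = (1,2,5,1,4,1)
P² = 288/7
sum k=1..2:
  [1] −1/24 = -1/24
  [2] +1/12 = 1/12
S = 1/24
C² = P²·S² = 1/14 ; C = +0.267261

+0.267261  (= +√(1/14))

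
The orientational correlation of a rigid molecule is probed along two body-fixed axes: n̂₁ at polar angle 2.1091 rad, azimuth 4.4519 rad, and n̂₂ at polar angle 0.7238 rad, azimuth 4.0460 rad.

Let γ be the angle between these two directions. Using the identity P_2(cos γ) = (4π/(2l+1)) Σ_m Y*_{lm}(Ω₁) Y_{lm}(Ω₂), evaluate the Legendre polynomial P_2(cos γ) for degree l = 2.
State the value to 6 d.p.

-0.471336

Term-by-term m-sum for l=2 (normalisation 4π/5 = 2.513274):
  m=-2: Y*=-0.246969+0.141726i  Y=-0.039941-0.164627i  product +0.033196+0.034997i
  m=-1: Y*=+0.087583+0.328586i  Y=-0.236966+0.301333i  product -0.119768-0.051472i
  m=+0: Y*=-0.066698-0.000000i  Y=+0.215831+0.000000i  product -0.014395-0.000000i
  m=+1: Y*=-0.087583+0.328586i  Y=+0.236966+0.301333i  product -0.119768+0.051472i
  m=+2: Y*=-0.246969-0.141726i  Y=-0.039941+0.164627i  product +0.033196-0.034997i
Accumulated sum -0.187539+0.000000i; after 4π/(2l+1) scaling, -0.471336+0.000000i ⇒ P_2 = -0.471336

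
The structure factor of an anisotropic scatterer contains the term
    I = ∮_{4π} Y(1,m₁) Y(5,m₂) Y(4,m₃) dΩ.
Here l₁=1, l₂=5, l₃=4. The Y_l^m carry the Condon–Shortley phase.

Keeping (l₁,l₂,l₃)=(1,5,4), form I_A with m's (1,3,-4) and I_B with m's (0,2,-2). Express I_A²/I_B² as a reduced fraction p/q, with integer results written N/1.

Same 1,5,4: normalisation and zero-m 3j drop out of the ratio.
A: Δ: 2! 0! 8! / 11! → 1/495; sum: t=0:+1/80640 = 1/80640; 3j²(1 5 4; 1 3 -4) = Δ·Π!·Σ² = 1/495  (sign +1)
B: Δ: 2! 0! 8! / 11! → 1/495; sum: t=1:−1/1440 = -1/1440; 3j²(1 5 4; 0 2 -2) = Δ·Π!·Σ² = 7/165  (sign -1)
I_A²/I_B² = (1/495)/(7/165) = 1/21

1/21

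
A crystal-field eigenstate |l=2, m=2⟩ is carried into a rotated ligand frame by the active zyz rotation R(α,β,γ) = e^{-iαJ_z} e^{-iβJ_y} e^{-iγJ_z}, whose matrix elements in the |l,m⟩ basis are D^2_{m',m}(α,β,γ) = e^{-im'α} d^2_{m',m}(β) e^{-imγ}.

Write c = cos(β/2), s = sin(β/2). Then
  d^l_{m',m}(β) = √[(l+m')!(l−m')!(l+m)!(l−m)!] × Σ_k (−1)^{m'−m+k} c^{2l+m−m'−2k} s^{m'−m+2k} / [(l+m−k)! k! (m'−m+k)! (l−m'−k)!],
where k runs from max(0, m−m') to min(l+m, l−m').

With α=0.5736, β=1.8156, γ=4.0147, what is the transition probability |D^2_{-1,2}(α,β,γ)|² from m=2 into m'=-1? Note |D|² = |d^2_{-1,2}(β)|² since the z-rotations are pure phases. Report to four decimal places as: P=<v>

P=0.3632

D^2_{-1,2}(0.5736,1.8156,4.0147) = e^{-i·-1·0.5736}·d^2_{-1,2}(1.8156)·e^{-i·2·4.0147}. Compute d first:
c=cos(1.815600/2)=0.615481, s=sin(1.815600/2)=0.788152; N=√[1·6·24·1]=12.000000
k: max(0,(2)−(-1))=3 … min(2+(2),2−(-1))=3
  k=3: (−1)^0·12.0000/(6)·0.6155^1·0.7882^3 = +0.602662
d^2_{-1,2}(1.8156) = +0.602662
|D^2_{-1,2}|² = |d^2_{-1,2}(β)|² = (+0.602662)² = 0.363202 (the z-rotation phases have unit modulus)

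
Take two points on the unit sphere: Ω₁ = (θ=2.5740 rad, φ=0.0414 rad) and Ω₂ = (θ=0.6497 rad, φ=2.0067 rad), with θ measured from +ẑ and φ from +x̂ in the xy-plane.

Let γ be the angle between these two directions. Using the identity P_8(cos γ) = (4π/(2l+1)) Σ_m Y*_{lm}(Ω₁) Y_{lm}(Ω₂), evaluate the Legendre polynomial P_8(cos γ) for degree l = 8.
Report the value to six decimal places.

Addition theorem: P_8(cos γ) = (4π/17) Σ_m Y*_{lm}(Ω₁) Y_{lm}(Ω₂), m = −8…8:
  term(m=-8) = (-0.000033, 0.000000)   from Y*(Ω₁)=(0.003401, 0.001169), Y(Ω₂)=(-0.008698, 0.003132)
  term(m=-7) = (-0.000407, 0.001020)   from Y*(Ω₁)=(-0.021622, -0.006448), Y(Ω₂)=(0.004388, -0.048477)
  term(m=-6) = (0.009856, 0.009645)   from Y*(Ω₁)=(0.085132, 0.021593), Y(Ω₂)=(0.135774, 0.078856)
  term(m=-5) = (0.074185, -0.031516)   from Y*(Ω₁)=(-0.230960, -0.048504), Y(Ω₂)=(-0.280190, 0.195297)
  term(m=-4) = (-0.001512, -0.209494)   from Y*(Ω₁)=(0.428430, 0.071604), Y(Ω₂)=(-0.082937, -0.475119)
  term(m=-3) = (-0.151319, -0.061721)   from Y*(Ω₁)=(-0.480198, -0.059949), Y(Ω₂)=(0.326081, 0.087823)
  term(m=-2) = (0.013572, -0.013670)   from Y*(Ω₁)=(0.145905, 0.012109), Y(Ω₂)=(0.084660, -0.100718)
  term(m=-1) = (0.056846, 0.136540)   from Y*(Ω₁)=(0.359803, 0.014904), Y(Ω₂)=(0.173413, 0.372302)
  term(m=+0) = (-0.000642, -0.000000)   from Y*(Ω₁)=(-0.277486, -0.000000), Y(Ω₂)=(0.002313, 0.000000)
  term(m=+1) = (0.056846, -0.136540)   from Y*(Ω₁)=(-0.359803, 0.014904), Y(Ω₂)=(-0.173413, 0.372302)
  term(m=+2) = (0.013572, 0.013670)   from Y*(Ω₁)=(0.145905, -0.012109), Y(Ω₂)=(0.084660, 0.100718)
  term(m=+3) = (-0.151319, 0.061721)   from Y*(Ω₁)=(0.480198, -0.059949), Y(Ω₂)=(-0.326081, 0.087823)
  term(m=+4) = (-0.001512, 0.209494)   from Y*(Ω₁)=(0.428430, -0.071604), Y(Ω₂)=(-0.082937, 0.475119)
  term(m=+5) = (0.074185, 0.031516)   from Y*(Ω₁)=(0.230960, -0.048504), Y(Ω₂)=(0.280190, 0.195297)
  term(m=+6) = (0.009856, -0.009645)   from Y*(Ω₁)=(0.085132, -0.021593), Y(Ω₂)=(0.135774, -0.078856)
  term(m=+7) = (-0.000407, -0.001020)   from Y*(Ω₁)=(0.021622, -0.006448), Y(Ω₂)=(-0.004388, -0.048477)
  term(m=+8) = (-0.000033, -0.000000)   from Y*(Ω₁)=(0.003401, -0.001169), Y(Ω₂)=(-0.008698, -0.003132)
Total Σ_m = (0.001733, 0.000000). Multiply by 0.739198: (0.001281, 0.000000). P_8(cos γ) = 0.001281

0.001281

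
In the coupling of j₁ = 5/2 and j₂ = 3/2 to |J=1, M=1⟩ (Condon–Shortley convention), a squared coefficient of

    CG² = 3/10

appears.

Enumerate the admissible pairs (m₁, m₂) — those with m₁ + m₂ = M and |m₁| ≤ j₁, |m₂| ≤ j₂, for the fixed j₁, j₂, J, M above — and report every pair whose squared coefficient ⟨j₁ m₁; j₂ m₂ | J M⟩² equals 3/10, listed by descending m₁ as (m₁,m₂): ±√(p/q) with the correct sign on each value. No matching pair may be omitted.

Admissible pairs with m₁+m₂ = M = 1: (-1/2,3/2), (1/2,1/2), (3/2,-1/2), (5/2,-3/2)
  (m₁,m₂)=(5/2,-3/2): CG² = 1/2, CG = +√(1/2)
  (m₁,m₂)=(3/2,-1/2): CG² = 3/10, CG = −√(3/10)   ← matches the target
  (m₁,m₂)=(1/2,1/2): CG² = 3/20, CG = +√(3/20)
  (m₁,m₂)=(-1/2,3/2): CG² = 1/20, CG = −√(1/20)
Pairs with CG² = 3/10: (3/2,-1/2): −√(3/10)

(3/2,-1/2): −√(3/10)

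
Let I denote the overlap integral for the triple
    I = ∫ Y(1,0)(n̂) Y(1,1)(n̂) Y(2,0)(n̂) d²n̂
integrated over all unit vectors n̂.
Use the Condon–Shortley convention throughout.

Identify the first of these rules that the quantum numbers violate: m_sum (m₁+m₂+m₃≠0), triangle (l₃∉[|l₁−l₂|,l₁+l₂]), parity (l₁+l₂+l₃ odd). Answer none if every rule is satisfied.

m₁+m₂+m₃ = 0 + 1 + 0 = 1  ✗
triangle: |1−1|=0 ≤ l₃=2 ≤ 1+1=2
parity: l₁+l₂+l₃ = 4 is even

m_sum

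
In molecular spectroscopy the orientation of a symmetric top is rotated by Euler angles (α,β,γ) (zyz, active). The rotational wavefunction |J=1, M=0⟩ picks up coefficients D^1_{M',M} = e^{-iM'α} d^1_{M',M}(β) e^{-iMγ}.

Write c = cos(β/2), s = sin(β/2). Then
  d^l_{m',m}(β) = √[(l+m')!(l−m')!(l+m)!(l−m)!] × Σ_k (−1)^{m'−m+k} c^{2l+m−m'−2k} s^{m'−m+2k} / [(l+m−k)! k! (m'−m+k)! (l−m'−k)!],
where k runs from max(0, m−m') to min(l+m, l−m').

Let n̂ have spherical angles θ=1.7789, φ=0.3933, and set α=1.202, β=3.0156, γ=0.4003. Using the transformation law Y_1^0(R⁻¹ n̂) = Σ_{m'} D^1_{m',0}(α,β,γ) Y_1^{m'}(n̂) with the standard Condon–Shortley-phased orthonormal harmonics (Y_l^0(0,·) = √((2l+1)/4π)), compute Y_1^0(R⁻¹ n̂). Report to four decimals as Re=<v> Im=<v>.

Re=0.1416 Im=0.0000

Need the full column D^1_{m',0} for m'=−1..1 at α=1.2020, β=3.0156, γ=0.4003.
cos(β/2)=0.062955, sin(β/2)=0.998016
d^1_{-1,0}: single k=1 term ⇒ +0.088855;  D = +0.032032+0.082880i
d^1_{0,0}: k∈[0..1] ⇒ +0.003963 -0.996037 = -0.992073;  D = -0.992073+0.000000i
d^1_{1,0}: single k=0 term ⇒ -0.088855;  D = -0.032032+0.082880i
Y_1^{m'}(θ=1.7789,φ=0.3933) and Σ D·Y over m':
  (+0.0320+0.0829i)·(+0.3122-0.1295i)  (-0.9921+0.0000i)·(-0.1009+0.0000i)  (-0.0320+0.0829i)·(-0.3122-0.1295i)
Y_1^0(R⁻¹ n̂) = +0.141624+0.000000i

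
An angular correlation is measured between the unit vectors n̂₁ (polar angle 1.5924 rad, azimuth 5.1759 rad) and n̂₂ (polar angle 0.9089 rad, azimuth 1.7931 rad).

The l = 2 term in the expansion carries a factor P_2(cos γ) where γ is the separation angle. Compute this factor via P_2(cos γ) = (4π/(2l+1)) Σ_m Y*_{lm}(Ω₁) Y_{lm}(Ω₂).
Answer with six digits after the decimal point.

0.410472

Term-by-term m-sum for l=2 (normalisation 4π/5 = 2.513274):
  m=-2: (-0.231741-0.308812i) × (-0.216991+0.103379i) = +0.082210+0.043052i  (running Σ = +0.082210+0.043052i)
  m=-1: (-0.007460+0.014924i) × (-0.082580-0.365334i) = +0.006068+0.001493i  (running Σ = +0.088279+0.044545i)
  m=0: (-0.314950-0.000000i) × (+0.042026+0.000000i) = -0.013236-0.000000i  (running Σ = +0.075043+0.044545i)
  m=1: (+0.007460+0.014924i) × (+0.082580-0.365334i) = +0.006068-0.001493i  (running Σ = +0.081111+0.043052i)
  m=2: (-0.231741+0.308812i) × (-0.216991-0.103379i) = +0.082210-0.043052i  (running Σ = +0.163321+0.000000i)
Accumulated sum +0.163321+0.000000i; after 4π/(2l+1) scaling, +0.410472+0.000000i ⇒ P_2 = 0.410472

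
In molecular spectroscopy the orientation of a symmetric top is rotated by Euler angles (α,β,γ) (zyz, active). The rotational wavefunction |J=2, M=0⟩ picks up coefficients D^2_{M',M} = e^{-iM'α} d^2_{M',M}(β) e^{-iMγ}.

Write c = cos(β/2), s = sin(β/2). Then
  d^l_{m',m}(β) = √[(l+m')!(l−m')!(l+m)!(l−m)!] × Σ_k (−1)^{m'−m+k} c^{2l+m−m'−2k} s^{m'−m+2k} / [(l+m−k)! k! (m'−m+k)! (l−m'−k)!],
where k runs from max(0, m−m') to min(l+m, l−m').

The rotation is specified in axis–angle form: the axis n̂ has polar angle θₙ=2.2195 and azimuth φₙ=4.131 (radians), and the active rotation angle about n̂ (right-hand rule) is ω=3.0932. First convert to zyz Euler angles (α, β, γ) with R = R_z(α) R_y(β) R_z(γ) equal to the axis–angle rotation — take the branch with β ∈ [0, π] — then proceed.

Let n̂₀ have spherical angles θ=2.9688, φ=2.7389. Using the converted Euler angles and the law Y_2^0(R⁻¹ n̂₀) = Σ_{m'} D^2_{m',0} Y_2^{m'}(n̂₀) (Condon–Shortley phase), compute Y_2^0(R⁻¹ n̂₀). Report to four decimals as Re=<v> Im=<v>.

Re=-0.2598 Im=0.0000

Axis–angle → zyz. n̂ = (sinθₙcosφₙ, sinθₙsinφₙ, cosθₙ) = (-0.437628, -0.665943, -0.604154), ω = 3.0932.
R = I cosω + sinω [n̂]ₓ + (1−cosω) n̂n̂ᵀ gives
  R = [-0.616017, +0.611754, +0.496266; +0.553304, -0.112389, +0.825363; +0.560694, +0.783023, -0.269253]
β = atan2(√(R₁₃²+R₂₃²), R₃₃) = 1.843413; α = atan2(R₂₃, R₁₃) mod 2π = 1.029444; γ = atan2(R₃₂, −R₃₁) mod 2π = 2.192222
Need the full column D^2_{m',0} for m'=−2..2 at α=1.0294, β=1.8434, γ=2.1922.
cos(β/2)=0.604461, sin(β/2)=0.796634
d^2_{-2,0}: single k=2 term ⇒ +0.567977;  D = -0.266348+0.501654i
d^2_{-1,0}: k∈[1..2] ⇒ +0.430964 -0.748551 = -0.317587;  D = -0.163651-0.272176i
d^2_{0,0}: k∈[0..2] ⇒ +0.133498 -0.927503 +0.402751 = -0.391254;  D = -0.391254+0.000000i
d^2_{1,0}: k∈[0..1] ⇒ -0.430964 +0.748551 = +0.317587;  D = +0.163651-0.272176i
d^2_{2,0}: single k=0 term ⇒ +0.567977;  D = -0.266348-0.501654i
Y_2^{m'}(θ=2.9688,φ=2.7389) and Σ D·Y over m':
  (-0.2663+0.5017i)·(+0.0079+0.0082i)  (-0.1637-0.2722i)·(+0.1204+0.0513i)  (-0.3913+0.0000i)·(+0.6028+0.0000i)  (+0.1637-0.2722i)·(-0.1204+0.0513i)  (-0.2663-0.5017i)·(+0.0079-0.0082i)
Y_2^0(R⁻¹ n̂) = -0.259816-0.000000i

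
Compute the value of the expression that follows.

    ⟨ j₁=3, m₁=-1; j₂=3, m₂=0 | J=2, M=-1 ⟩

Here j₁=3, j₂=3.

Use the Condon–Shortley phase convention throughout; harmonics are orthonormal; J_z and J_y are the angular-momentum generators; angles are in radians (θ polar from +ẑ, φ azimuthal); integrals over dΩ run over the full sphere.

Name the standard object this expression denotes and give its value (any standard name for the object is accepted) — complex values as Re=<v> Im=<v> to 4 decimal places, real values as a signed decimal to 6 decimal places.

Clebsch–Gordan coefficient, +√(1/42) ≈ +0.154303

This is a Clebsch–Gordan (vector-coupling) coefficient.
√[5·4!2!2!/9! · 2!4!3!3!1!3!] = √(96/7)
  +(−1)^2/∏(2,2,2,1,0,1)! = 1/8  (running 1/8)
  +(−1)^3/∏(3,1,1,0,1,2)! = -1/12  (running 1/24)
⟨..|..⟩ = √(96/7)·(1/24) = +0.154303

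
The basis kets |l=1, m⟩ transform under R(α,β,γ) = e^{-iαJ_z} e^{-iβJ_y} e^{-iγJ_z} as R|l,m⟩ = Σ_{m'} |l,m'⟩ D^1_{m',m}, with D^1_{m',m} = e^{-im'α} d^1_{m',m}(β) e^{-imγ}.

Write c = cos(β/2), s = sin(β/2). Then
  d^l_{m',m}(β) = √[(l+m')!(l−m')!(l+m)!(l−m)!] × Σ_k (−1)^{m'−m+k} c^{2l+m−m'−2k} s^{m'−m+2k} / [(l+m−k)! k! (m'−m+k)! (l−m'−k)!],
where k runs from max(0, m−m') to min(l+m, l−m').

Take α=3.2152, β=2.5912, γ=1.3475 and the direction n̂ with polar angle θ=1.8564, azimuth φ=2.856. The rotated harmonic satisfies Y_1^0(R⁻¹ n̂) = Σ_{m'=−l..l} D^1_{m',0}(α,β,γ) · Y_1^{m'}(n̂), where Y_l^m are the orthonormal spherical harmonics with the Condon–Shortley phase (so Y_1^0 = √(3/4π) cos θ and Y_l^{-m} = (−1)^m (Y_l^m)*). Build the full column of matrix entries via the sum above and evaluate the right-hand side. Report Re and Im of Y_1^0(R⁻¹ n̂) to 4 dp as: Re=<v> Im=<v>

Re=0.3469 Im=0.0000

Need the full column D^1_{m',0} for m'=−1..1 at α=3.2152, β=2.5912, γ=1.3475.
cos(β/2)=0.271736, sin(β/2)=0.962372
d^1_{-1,0}: single k=1 term ⇒ +0.369832;  D = -0.368831-0.027198i
d^1_{0,0}: k∈[0..1] ⇒ +0.073840 -0.926160 = -0.852319;  D = -0.852319+0.000000i
d^1_{1,0}: single k=0 term ⇒ -0.369832;  D = +0.368831-0.027198i
Y_1^{m'}(θ=1.8564,φ=2.856) and Σ D·Y over m':
  (-0.3688-0.0272i)·(-0.3181-0.0934i)  (-0.8523+0.0000i)·(-0.1377+0.0000i)  (+0.3688-0.0272i)·(+0.3181-0.0934i)
Y_1^0(R⁻¹ n̂) = +0.346877+0.000000i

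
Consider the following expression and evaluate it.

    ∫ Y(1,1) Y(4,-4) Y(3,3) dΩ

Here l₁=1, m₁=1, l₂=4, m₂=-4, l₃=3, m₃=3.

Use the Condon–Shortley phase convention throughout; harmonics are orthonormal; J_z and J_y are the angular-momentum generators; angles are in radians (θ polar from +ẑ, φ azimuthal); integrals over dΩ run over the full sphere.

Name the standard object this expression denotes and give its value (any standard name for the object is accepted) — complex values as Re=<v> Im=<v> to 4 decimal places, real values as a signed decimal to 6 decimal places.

Gaunt coefficient, +0.325735

This is a Gaunt coefficient — the integral of a triple product of spherical harmonics over the sphere.
m-sum 0 ✓  L=8 even ✓  3≤3≤5 ✓
Π(2lᵢ+1) = 3×9×7 = 189
triangle coeff Δ(1,4,3) = 1/252
Σ_t [1,1]: t=1:−1/36 = -1/36
(3j)²=4/63 [(1 4 3; 0 0 0)], sign=+1
Σ_t [0,0]: t=0:+1/1440 = 1/1440
(3j)²=1/9 [(1 4 3; 1 -4 3)], sign=+1
⇒ 4πI² = 4/3
I = (+1)√(4/3/(4π)) = 0.32573501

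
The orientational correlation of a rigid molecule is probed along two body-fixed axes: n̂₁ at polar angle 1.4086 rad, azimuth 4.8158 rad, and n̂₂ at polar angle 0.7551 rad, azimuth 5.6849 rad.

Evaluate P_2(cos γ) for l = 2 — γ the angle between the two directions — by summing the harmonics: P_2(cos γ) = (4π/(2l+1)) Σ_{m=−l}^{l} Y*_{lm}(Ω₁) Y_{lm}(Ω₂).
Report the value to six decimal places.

-0.039296

Expand P_2 via completeness: Σ_{m} conj(Y_{2,m}) at Ω₁ times Y_{2,m} at Ω₂ —
  [-2]  conj(Y_{2,-2})(Ω₁) = (-0.368184, -0.077253) ; Y_{2,-2}(Ω₂) = (0.066326, 0.168884) ; Δ = (-0.011373, -0.067304)
  [-1]  conj(Y_{2,-1})(Ω₁) = (0.012709, -0.122461) ; Y_{2,-1}(Ω₂) = (0.318594, 0.217161) ; Δ = (0.030643, -0.036255)
  [+0]  conj(Y_{2,0})(Ω₁) = (-0.290717, -0.000000) ; Y_{2,0}(Ω₂) = (0.186346, 0.000000) ; Δ = (-0.054174, -0.000000)
  [+1]  conj(Y_{2,1})(Ω₁) = (-0.012709, -0.122461) ; Y_{2,1}(Ω₂) = (-0.318594, 0.217161) ; Δ = (0.030643, 0.036255)
  [+2]  conj(Y_{2,2})(Ω₁) = (-0.368184, 0.077253) ; Y_{2,2}(Ω₂) = (0.066326, -0.168884) ; Δ = (-0.011373, 0.067304)
Total Σ_m = (-0.015635, -0.000000). Multiply by 2.513274: (-0.039296, -0.000000). P_2(cos γ) = -0.039296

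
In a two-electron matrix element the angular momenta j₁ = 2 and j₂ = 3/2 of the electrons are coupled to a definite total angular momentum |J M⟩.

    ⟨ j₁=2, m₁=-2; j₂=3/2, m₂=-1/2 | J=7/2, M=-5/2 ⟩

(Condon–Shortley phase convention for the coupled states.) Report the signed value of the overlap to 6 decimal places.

triangle: 0!·4!·3!/8! = 144/40320
(j±m)!: 0!·4!·1!·2!·1!·6! = 34560
prefactor² = (2J+1)·Δ·N² = 6912/7
  k=0: +1/(0!·0!·4!·1!·0!·2!) = 1/48
Σ = 1/48  ⇒  CG² = 6912/7·(1/48)² = 3/7
CG = +√(3/7) = +0.654654

+0.654654  (= +√(3/7))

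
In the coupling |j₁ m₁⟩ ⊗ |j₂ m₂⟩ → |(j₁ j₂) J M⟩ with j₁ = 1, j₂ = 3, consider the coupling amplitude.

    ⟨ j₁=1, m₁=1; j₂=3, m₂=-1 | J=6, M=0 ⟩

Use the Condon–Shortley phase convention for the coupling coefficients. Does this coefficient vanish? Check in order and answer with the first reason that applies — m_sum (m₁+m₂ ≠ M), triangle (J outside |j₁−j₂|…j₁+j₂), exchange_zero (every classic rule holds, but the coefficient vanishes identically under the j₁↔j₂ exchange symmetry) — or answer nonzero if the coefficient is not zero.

m-sum: m₁+m₂ = 1+(-1) = 0, M = 0  ✓
triangle: need |j₁−j₂| ≤ J ≤ j₁+j₂, i.e. J ∈ [2, 4]; J = 6 is outside ✗ ⇒ coefficient is 0

triangle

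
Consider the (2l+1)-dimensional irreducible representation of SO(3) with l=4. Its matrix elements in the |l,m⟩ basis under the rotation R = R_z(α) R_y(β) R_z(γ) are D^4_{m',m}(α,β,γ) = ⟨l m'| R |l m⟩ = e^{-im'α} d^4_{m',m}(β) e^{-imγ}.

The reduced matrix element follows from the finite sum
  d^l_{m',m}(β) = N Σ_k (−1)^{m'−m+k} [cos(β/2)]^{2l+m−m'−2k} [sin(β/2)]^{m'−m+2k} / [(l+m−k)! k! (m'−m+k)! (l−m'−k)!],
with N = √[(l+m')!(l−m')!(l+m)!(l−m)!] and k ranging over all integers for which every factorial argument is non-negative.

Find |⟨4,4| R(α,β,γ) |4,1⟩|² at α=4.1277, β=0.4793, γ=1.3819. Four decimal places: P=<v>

First d^4_{4,1}(β=0.4793), then the phase factors e^{-i(4)α} and e^{-i(1)γ}:
With c≡cos(β/2)=0.971421 and s≡sin(β/2)=0.237363, N=[40320·1·120·6]^{1/2}=5387.986637
Admissible k: 0..0 (factorial args all ≥0)
  k=0: (−1)^3·5387.9866/(720)·0.9714^5·0.2374^3 = -0.086570
d^4_{4,1}(0.4793) = -0.086570
|D^4_{4,1}|² = |d^4_{4,1}(β)|² = (-0.086570)² = 0.007494 (the z-rotation phases have unit modulus)

P=0.0075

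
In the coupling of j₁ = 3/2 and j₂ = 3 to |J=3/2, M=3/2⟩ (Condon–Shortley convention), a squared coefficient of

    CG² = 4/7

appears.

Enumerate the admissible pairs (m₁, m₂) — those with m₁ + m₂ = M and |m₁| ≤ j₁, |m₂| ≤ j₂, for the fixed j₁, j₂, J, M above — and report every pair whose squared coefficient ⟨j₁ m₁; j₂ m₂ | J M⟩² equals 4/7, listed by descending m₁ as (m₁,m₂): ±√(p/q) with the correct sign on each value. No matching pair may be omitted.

Admissible pairs with m₁+m₂ = M = 3/2: (-3/2,3), (-1/2,2), (1/2,1), (3/2,0)
  (m₁,m₂)=(3/2,0): CG² = 1/35, CG = +√(1/35)
  (m₁,m₂)=(1/2,1): CG² = 4/35, CG = −√(4/35)
  (m₁,m₂)=(-1/2,2): CG² = 2/7, CG = +√(2/7)
  (m₁,m₂)=(-3/2,3): CG² = 4/7, CG = −√(4/7)   ← matches the target
Pairs with CG² = 4/7: (-3/2,3): −√(4/7)

(-3/2,3): −√(4/7)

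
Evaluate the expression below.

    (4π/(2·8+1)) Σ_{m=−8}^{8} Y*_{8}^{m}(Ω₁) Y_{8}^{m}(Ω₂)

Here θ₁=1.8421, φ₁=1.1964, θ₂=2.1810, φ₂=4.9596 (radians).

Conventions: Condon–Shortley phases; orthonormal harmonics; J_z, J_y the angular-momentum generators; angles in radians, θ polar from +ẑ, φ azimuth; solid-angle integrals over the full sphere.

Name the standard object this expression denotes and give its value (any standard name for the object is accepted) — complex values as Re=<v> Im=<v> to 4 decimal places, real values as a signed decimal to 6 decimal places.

This sum is the spherical-harmonic addition theorem: it equals the Legendre polynomial P_l(cos γ) of the angle γ between the two directions.
Summing Y*_{l m}(θ₁,φ₁)·Y_{l m}(θ₂,φ₂) over m ∈ [−8, 8]; prefactor 4π/(2·8+1) = 0.739198:
  term(m=-8) = (0.010333, 0.038770)   from Y*(Ω₁)=(-0.378469, -0.055816), Y(Ω₂)=(-0.041507, -0.096317)
  term(m=-7) = (0.044118, -0.116808)   from Y*(Ω₁)=(0.211803, -0.369221), Y(Ω₂)=(0.289606, -0.046642)
  term(m=-6) = (-0.008662, 0.005775)   from Y*(Ω₁)=(0.014543, 0.018147), Y(Ω₂)=(-0.039135, 0.445958)
  term(m=-5) = (-0.115286, -0.003870)   from Y*(Ω₁)=(0.332114, -0.103166), Y(Ω₂)=(-0.313278, -0.108968)
  term(m=-4) = (-0.009923, -0.007625)   from Y*(Ω₁)=(-0.011341, 0.154634), Y(Ω₂)=(-0.044363, 0.067424)
  term(m=-3) = (-0.029702, -0.098092)   from Y*(Ω₁)=(0.251705, 0.120846), Y(Ω₂)=(-0.247953, -0.270665)
  term(m=-2) = (-0.007434, 0.021877)   from Y*(Ω₁)=(-0.150307, 0.139687), Y(Ω₂)=(0.099119, -0.053433)
  term(m=-1) = (0.063189, -0.045265)   from Y*(Ω₁)=(0.089171, 0.226938), Y(Ω₂)=(-0.078007, -0.309093)
  term(m=+0) = (-0.035708, -0.000000)   from Y*(Ω₁)=(-0.218310, -0.000000), Y(Ω₂)=(0.163568, 0.000000)
  term(m=+1) = (0.063189, 0.045265)   from Y*(Ω₁)=(-0.089171, 0.226938), Y(Ω₂)=(0.078007, -0.309093)
  term(m=+2) = (-0.007434, -0.021877)   from Y*(Ω₁)=(-0.150307, -0.139687), Y(Ω₂)=(0.099119, 0.053433)
  term(m=+3) = (-0.029702, 0.098092)   from Y*(Ω₁)=(-0.251705, 0.120846), Y(Ω₂)=(0.247953, -0.270665)
  term(m=+4) = (-0.009923, 0.007625)   from Y*(Ω₁)=(-0.011341, -0.154634), Y(Ω₂)=(-0.044363, -0.067424)
  term(m=+5) = (-0.115286, 0.003870)   from Y*(Ω₁)=(-0.332114, -0.103166), Y(Ω₂)=(0.313278, -0.108968)
  term(m=+6) = (-0.008662, -0.005775)   from Y*(Ω₁)=(0.014543, -0.018147), Y(Ω₂)=(-0.039135, -0.445958)
  term(m=+7) = (0.044118, 0.116808)   from Y*(Ω₁)=(-0.211803, -0.369221), Y(Ω₂)=(-0.289606, -0.046642)
  term(m=+8) = (0.010333, -0.038770)   from Y*(Ω₁)=(-0.378469, 0.055816), Y(Ω₂)=(-0.041507, 0.096317)
Total Σ_m = (-0.142442, 0.000000). Multiply by 0.739198: (-0.105293, 0.000000). P_8(cos γ) = -0.105293

Legendre polynomial (addition theorem), -0.105293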